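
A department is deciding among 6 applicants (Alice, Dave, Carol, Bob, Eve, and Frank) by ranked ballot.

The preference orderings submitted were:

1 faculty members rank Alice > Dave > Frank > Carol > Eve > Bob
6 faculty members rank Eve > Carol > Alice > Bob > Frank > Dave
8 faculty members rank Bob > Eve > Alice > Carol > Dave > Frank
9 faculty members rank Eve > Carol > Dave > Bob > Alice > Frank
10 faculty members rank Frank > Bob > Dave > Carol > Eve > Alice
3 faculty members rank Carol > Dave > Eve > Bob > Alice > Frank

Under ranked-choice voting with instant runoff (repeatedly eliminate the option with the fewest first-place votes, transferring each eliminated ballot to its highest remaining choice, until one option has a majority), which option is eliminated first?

Round 1: Eve 15, Frank 10, Bob 8, Carol 3, Alice 1, Dave 0. Dave has the fewest and is eliminated.
Round 2: Eve 15, Frank 10, Bob 8, Carol 3, Alice 1. Alice has the fewest and is eliminated.
Round 3: Eve 15, Frank 11, Bob 8, Carol 3. Carol has the fewest and is eliminated.
Round 4: Eve 18, Frank 11, Bob 8. Bob has the fewest and is eliminated.
Round 5: Eve 26, Frank 11. Eve has a majority.

Dave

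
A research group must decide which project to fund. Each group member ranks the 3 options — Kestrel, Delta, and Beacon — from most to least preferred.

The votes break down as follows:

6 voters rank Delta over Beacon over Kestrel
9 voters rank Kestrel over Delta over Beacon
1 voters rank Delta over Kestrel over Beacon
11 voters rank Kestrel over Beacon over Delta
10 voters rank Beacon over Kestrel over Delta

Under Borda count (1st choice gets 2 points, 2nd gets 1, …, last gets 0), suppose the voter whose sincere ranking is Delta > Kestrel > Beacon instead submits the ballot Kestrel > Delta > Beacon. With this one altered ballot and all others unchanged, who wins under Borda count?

Borda totals with the altered ballot: Kestrel 52, Delta 22, Beacon 37.
The winner is unchanged: still Kestrel.

Kestrel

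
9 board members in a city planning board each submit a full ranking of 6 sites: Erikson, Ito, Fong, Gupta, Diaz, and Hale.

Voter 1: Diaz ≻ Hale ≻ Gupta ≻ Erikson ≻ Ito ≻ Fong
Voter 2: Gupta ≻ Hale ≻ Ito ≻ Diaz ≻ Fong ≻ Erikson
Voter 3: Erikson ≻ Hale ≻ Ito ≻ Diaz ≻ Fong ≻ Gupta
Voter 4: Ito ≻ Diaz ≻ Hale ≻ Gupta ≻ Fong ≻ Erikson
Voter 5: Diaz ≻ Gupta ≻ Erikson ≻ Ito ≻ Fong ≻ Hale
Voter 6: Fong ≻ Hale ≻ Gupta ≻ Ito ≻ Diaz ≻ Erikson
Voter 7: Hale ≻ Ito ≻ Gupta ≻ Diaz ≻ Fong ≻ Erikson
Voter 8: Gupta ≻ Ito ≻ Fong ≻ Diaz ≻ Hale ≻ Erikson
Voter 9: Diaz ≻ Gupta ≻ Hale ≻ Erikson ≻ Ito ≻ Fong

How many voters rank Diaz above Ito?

3

Ballots ranking Diaz above Ito: 3.
Ballots ranking Ito above Diaz: 6.
So 3 of 9 voters prefer Diaz to Ito.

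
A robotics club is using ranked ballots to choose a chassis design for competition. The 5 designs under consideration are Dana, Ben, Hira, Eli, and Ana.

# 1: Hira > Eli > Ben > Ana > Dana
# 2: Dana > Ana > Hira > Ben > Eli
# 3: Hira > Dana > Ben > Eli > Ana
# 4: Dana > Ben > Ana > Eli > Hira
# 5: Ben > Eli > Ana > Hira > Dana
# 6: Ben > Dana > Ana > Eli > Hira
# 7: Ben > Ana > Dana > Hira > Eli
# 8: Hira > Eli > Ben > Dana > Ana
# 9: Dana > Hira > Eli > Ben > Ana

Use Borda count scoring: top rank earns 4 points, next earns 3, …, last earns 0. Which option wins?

Ben

Borda scores:
  Dana: 0 + 4 + 3 + 4 + 0 + 3 + 2 + 1 + 4 = 21
  Ben: 2 + 1 + 2 + 3 + 4 + 4 + 4 + 2 + 1 = 23
  Hira: 4 + 2 + 4 + 0 + 1 + 0 + 1 + 4 + 3 = 19
  Eli: 3 + 0 + 1 + 1 + 3 + 1 + 0 + 3 + 2 = 14
  Ana: 1 + 3 + 0 + 2 + 2 + 2 + 3 + 0 + 0 = 13
Ben has the highest total.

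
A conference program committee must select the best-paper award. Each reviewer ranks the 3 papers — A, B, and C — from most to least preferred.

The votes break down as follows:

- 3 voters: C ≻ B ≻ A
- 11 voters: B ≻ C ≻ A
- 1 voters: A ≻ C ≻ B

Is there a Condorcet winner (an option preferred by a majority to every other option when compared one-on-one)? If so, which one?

Head-to-head results (15 voters total):
A vs B: B wins 14–1.
A vs C: C wins 14–1.
B vs C: B wins 11–4.
B beats each rival — A (14–1), C (11–4) — so B is the Condorcet winner.

B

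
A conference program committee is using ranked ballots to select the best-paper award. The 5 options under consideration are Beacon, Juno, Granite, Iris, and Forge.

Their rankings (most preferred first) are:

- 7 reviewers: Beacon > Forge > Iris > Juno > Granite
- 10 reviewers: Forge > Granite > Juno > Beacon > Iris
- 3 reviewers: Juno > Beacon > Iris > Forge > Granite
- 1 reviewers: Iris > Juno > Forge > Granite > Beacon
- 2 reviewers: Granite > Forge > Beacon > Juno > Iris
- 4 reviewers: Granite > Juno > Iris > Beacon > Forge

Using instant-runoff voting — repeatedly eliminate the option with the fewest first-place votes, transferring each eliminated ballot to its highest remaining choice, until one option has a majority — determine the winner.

Beacon

Round 1: Forge 10, Beacon 7, Granite 6, Juno 3, Iris 1. Iris has the fewest and is eliminated.
Round 2: Forge 10, Beacon 7, Granite 6, Juno 4. Juno has the fewest and is eliminated.
Round 3: Forge 11, Beacon 10, Granite 6. Granite has the fewest and is eliminated.
Round 4: Beacon 14, Forge 13. Beacon has a majority.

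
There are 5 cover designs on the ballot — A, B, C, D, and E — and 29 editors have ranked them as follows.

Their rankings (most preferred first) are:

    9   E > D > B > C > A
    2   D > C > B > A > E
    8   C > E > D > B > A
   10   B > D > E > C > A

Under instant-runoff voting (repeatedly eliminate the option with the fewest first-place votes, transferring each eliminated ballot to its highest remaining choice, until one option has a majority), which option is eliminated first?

A

Round 1: B 10, E 9, C 8, D 2, A 0. A has the fewest and is eliminated.
Round 2: B 10, E 9, C 8, D 2. D has the fewest and is eliminated.
Round 3: B 10, C 10, E 9. E has the fewest and is eliminated.
Round 4: B 19, C 10. B has a majority.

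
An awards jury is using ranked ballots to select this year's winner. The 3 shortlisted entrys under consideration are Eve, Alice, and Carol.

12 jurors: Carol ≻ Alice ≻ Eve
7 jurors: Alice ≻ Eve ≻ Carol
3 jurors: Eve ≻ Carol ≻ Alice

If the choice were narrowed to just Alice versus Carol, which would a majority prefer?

Ballots ranking Alice above Carol: 7.
Ballots ranking Carol above Alice: 12+3 = 15.
Carol wins the head-to-head, 15–7.

Carol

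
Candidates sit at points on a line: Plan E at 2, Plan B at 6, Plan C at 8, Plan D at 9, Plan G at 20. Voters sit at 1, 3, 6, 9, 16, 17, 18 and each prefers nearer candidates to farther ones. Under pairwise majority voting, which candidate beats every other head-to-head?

Plan D

With single-peaked preferences on a line, the Condorcet winner is the candidate closest to the median voter.
The median voter (position 9) is closest to Plan D at 9.
Check: Plan D vs Plan G — voters closer to Plan D: 4 of 7.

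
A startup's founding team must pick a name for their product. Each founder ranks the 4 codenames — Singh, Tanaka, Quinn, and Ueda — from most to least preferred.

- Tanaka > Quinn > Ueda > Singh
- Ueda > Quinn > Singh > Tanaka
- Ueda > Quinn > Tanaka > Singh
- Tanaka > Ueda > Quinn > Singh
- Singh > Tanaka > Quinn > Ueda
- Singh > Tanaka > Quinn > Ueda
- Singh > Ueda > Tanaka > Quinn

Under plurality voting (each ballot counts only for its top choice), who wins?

First-place vote totals:
  Singh: 3
  Tanaka: 2
  Quinn: 0
  Ueda: 2
Singh has the most first-place votes.

Singh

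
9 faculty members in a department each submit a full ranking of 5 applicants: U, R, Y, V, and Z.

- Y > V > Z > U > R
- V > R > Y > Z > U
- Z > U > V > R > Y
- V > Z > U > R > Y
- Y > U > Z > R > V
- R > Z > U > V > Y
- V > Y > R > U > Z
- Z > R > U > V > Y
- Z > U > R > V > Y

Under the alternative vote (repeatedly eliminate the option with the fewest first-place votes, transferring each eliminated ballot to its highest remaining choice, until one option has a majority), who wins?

Round 1: V 3, Z 3, Y 2, R 1, U 0. U has the fewest and is eliminated.
Round 2: V 3, Z 3, Y 2, R 1. R has the fewest and is eliminated.
Round 3: Z 4, V 3, Y 2. Y has the fewest and is eliminated.
Round 4: Z 5, V 4. Z has a majority.

Z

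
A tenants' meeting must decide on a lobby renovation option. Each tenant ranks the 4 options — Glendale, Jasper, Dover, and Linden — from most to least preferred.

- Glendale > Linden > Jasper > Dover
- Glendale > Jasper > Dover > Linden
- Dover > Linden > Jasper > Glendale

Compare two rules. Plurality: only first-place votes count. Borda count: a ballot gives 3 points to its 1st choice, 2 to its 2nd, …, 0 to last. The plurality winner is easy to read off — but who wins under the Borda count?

Glendale

Plurality first-place counts: Glendale 2, Jasper 0, Dover 1, Linden 0 → Glendale.
Borda totals: Glendale 6, Jasper 4, Dover 4, Linden 4 → Glendale.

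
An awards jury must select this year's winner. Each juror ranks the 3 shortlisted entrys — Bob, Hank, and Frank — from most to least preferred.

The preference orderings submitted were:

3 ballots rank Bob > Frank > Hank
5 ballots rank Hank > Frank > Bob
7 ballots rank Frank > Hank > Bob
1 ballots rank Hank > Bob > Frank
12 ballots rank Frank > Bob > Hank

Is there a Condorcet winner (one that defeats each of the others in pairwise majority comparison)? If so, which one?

Head-to-head results (28 voters total):
Bob vs Hank: Bob wins 15–13.
Bob vs Frank: Frank wins 24–4.
Hank vs Frank: Frank wins 22–6.
Frank beats each rival — Bob (24–4), Hank (22–6) — so Frank is the Condorcet winner.

Frank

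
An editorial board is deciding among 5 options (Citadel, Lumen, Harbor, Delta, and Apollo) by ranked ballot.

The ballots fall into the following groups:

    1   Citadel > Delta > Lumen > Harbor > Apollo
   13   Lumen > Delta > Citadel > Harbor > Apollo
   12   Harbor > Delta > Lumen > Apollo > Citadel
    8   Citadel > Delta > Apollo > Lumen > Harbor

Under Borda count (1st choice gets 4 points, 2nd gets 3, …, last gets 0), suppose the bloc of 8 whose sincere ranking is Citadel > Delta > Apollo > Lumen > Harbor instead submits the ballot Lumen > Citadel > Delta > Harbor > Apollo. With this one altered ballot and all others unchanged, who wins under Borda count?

Lumen

Borda totals with the altered ballot: Citadel 54, Lumen 110, Harbor 70, Delta 94, Apollo 12.
The switch changes the winner from Delta to Lumen.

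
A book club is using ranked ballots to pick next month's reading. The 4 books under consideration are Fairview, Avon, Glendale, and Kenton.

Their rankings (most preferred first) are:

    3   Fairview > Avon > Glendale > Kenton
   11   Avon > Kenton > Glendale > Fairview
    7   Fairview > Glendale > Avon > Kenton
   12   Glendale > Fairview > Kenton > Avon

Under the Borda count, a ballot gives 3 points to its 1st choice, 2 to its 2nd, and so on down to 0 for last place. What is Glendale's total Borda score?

64

Borda scores:
  Fairview: 3·3 + 11·0 + 7·3 + 12·2 = 54
  Avon: 3·2 + 11·3 + 7·1 + 12·0 = 46
  Glendale: 3·1 + 11·1 + 7·2 + 12·3 = 64
  Kenton: 3·0 + 11·2 + 7·0 + 12·1 = 34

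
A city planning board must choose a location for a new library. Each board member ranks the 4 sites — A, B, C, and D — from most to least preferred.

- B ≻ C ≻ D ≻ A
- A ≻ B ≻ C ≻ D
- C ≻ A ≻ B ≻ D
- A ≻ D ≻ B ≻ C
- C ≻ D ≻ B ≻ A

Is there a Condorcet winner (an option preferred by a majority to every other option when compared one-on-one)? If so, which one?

No Condorcet winner

Head-to-head results (5 voters total):
A vs B: A wins 3–2.
A vs C: C wins 3–2.
A vs D: A wins 3–2.
B vs C: B wins 3–2.
B vs D: B wins 3–2.
C vs D: C wins 4–1.
No candidate beats all others: A beats B beats C beats A, a majority cycle.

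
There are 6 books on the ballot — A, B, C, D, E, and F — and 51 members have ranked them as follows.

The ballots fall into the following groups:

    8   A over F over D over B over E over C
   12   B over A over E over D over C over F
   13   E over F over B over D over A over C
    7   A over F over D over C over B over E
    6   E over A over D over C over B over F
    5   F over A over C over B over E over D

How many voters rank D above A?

13

Ballots ranking D above A: 13.
Ballots ranking A above D: 8+12+7+6+5 = 38.
So 13 of 51 voters prefer D to A.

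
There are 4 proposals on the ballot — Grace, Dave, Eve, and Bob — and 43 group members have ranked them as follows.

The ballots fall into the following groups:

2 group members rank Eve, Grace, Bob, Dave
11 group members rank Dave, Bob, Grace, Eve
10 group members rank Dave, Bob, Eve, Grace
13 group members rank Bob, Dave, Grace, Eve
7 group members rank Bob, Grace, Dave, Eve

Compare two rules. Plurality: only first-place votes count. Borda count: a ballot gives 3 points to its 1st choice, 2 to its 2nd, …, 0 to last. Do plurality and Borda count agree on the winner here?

Plurality first-place counts: Grace 0, Dave 21, Eve 2, Bob 20 → Dave.
Borda totals: Grace 42, Dave 96, Eve 16, Bob 104 → Bob.
The two rules disagree: plurality picks Dave, Borda picks Bob.

No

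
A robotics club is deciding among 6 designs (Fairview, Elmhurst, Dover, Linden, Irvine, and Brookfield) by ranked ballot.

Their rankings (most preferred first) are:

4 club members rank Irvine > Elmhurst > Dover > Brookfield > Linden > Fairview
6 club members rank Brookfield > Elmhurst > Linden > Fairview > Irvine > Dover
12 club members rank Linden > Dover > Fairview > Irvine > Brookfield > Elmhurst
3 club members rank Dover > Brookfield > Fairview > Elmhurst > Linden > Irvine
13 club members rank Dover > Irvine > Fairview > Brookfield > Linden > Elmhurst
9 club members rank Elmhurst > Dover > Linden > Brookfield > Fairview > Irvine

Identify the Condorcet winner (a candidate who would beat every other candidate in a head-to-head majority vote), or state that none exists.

Head-to-head results (47 voters total):
Fairview vs Elmhurst: Fairview wins 28–19.
Fairview vs Dover: Dover wins 41–6.
Fairview vs Linden: Linden wins 31–16.
Fairview vs Irvine: Fairview wins 30–17.
Fairview vs Brookfield: Fairview wins 25–22.
Elmhurst vs Dover: Dover wins 28–19.
Elmhurst vs Linden: Linden wins 25–22.
Elmhurst vs Irvine: Irvine wins 29–18.
Elmhurst vs Brookfield: Brookfield wins 34–13.
Dover vs Linden: Dover wins 29–18.
Dover vs Irvine: Dover wins 37–10.
Dover vs Brookfield: Dover wins 41–6.
Linden vs Irvine: Linden wins 30–17.
Linden vs Brookfield: Brookfield wins 26–21.
Irvine vs Brookfield: Irvine wins 29–18.
Dover beats each rival — Fairview (41–6), Elmhurst (28–19), Linden (29–18), Irvine (37–10), Brookfield (41–6) — so Dover is the Condorcet winner.

Dover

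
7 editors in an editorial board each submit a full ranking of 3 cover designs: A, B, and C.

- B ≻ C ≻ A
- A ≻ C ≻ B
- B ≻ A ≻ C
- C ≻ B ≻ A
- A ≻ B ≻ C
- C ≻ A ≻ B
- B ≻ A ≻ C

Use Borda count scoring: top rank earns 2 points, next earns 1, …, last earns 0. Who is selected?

Borda scores:
  A: 0 + 2 + 1 + 0 + 2 + 1 + 1 = 7
  B: 2 + 0 + 2 + 1 + 1 + 0 + 2 = 8
  C: 1 + 1 + 0 + 2 + 0 + 2 + 0 = 6
B has the highest total.

B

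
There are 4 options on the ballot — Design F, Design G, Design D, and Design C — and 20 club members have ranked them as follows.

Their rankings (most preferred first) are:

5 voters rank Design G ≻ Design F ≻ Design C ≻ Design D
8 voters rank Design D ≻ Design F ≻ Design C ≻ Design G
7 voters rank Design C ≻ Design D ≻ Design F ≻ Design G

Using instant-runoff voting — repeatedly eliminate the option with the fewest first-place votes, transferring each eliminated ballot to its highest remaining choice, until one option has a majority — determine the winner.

Round 1: Design D 8, Design C 7, Design G 5, Design F 0. Design F has the fewest and is eliminated.
Round 2: Design D 8, Design C 7, Design G 5. Design G has the fewest and is eliminated.
Round 3: Design C 12, Design D 8. Design C has a majority.

Design C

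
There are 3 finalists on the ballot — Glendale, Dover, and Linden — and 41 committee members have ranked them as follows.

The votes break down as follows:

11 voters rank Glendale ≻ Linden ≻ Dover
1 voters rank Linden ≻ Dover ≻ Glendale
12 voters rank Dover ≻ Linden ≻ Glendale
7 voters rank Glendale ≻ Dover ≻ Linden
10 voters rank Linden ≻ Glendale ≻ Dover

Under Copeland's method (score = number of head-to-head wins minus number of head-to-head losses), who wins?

Pairwise results:
  Glendale vs Dover: Glendale wins 28–13.
  Glendale vs Linden: Linden wins 23–18.
  Dover vs Linden: Linden wins 22–19.
Copeland scores (wins − losses):
  Glendale: 1 − 1 = 0
  Dover: 0 − 2 = -2
  Linden: 2 − 0 = 2
Linden has the best Copeland score.

Linden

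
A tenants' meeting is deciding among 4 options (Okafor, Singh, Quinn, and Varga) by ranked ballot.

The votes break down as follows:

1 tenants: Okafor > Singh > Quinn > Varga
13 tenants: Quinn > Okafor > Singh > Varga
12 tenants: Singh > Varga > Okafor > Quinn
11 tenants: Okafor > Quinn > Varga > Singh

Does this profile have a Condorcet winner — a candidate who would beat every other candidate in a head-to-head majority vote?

Yes

Head-to-head results (37 voters total):
Okafor vs Singh: Okafor wins 25–12.
Okafor vs Quinn: Okafor wins 24–13.
Okafor vs Varga: Okafor wins 25–12.
Singh vs Quinn: Quinn wins 24–13.
Singh vs Varga: Singh wins 26–11.
Quinn vs Varga: Quinn wins 25–12.
Okafor beats each rival — Singh (25–12), Quinn (24–13), Varga (25–12) — so Okafor is the Condorcet winner.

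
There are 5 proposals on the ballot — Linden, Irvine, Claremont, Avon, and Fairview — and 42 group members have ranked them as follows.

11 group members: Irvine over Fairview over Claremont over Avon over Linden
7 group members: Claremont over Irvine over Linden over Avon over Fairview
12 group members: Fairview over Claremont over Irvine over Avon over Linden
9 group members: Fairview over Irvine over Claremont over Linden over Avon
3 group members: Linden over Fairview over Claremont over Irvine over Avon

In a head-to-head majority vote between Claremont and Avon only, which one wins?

Claremont

Ballots ranking Claremont above Avon: 11+7+12+9+3 = 42.
Ballots ranking Avon above Claremont: 0.
Claremont wins the head-to-head, 42–0.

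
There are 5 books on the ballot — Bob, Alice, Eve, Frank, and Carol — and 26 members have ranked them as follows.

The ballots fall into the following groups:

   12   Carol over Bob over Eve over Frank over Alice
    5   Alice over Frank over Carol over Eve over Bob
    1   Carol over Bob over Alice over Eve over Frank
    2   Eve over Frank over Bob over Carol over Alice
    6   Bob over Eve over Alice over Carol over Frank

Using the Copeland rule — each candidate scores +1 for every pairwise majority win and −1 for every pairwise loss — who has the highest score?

Carol

Pairwise results:
  Bob vs Alice: Bob wins 21–5.
  Bob vs Eve: Bob wins 19–7.
  Bob vs Frank: Bob wins 19–7.
  Bob vs Carol: Carol wins 18–8.
  Alice vs Eve: Eve wins 20–6.
  Alice vs Frank: Frank wins 14–12.
  Alice vs Carol: Carol wins 15–11.
  Eve vs Frank: Eve wins 21–5.
  Eve vs Carol: Carol wins 18–8.
  Frank vs Carol: Carol wins 19–7.
Copeland scores (wins − losses):
  Bob: 3 − 1 = 2
  Alice: 0 − 4 = -4
  Eve: 2 − 2 = 0
  Frank: 1 − 3 = -2
  Carol: 4 − 0 = 4
Carol has the best Copeland score.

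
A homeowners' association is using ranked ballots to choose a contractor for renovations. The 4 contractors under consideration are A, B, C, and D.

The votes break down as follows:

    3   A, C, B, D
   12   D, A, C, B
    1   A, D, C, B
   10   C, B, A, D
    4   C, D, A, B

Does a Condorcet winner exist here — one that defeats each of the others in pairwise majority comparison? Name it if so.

Head-to-head results (30 voters total):
A vs B: A wins 20–10.
A vs C: A wins 16–14.
A vs D: D wins 16–14.
B vs C: C wins 30–0.
B vs D: D wins 17–13.
C vs D: C wins 17–13.
No candidate beats all others: A beats C beats D beats A, a majority cycle.

No Condorcet winner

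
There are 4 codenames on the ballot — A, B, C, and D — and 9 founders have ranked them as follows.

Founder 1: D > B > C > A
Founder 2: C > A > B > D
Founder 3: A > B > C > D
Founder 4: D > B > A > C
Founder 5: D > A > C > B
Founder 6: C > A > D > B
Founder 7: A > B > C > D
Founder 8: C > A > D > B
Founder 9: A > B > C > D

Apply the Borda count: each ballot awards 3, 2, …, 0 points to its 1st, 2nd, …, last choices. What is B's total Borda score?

Borda scores:
  A: 0 + 2 + 3 + 1 + 2 + 2 + 3 + 2 + 3 = 18
  B: 2 + 1 + 2 + 2 + 0 + 0 + 2 + 0 + 2 = 11
  C: 1 + 3 + 1 + 0 + 1 + 3 + 1 + 3 + 1 = 14
  D: 3 + 0 + 0 + 3 + 3 + 1 + 0 + 1 + 0 = 11

11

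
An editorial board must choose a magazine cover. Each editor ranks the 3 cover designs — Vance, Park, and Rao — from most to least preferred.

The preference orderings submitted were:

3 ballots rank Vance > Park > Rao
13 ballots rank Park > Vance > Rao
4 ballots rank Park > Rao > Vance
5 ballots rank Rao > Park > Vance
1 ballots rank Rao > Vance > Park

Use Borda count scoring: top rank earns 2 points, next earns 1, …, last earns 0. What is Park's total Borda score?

Borda scores:
  Vance: 3·2 + 13·1 + 4·0 + 5·0 + 1 = 20
  Park: 3·1 + 13·2 + 4·2 + 5·1 + 0 = 42
  Rao: 3·0 + 13·0 + 4·1 + 5·2 + 2 = 16

42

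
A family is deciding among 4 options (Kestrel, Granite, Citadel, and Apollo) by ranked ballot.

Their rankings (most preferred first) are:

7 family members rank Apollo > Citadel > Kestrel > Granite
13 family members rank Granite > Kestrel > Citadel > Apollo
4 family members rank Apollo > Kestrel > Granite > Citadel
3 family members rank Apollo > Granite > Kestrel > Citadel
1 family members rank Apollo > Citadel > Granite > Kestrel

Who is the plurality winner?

First-place vote totals:
  Kestrel: 0
  Granite: 13
  Citadel: 0
  Apollo: 15
Apollo has the most first-place votes.

Apollo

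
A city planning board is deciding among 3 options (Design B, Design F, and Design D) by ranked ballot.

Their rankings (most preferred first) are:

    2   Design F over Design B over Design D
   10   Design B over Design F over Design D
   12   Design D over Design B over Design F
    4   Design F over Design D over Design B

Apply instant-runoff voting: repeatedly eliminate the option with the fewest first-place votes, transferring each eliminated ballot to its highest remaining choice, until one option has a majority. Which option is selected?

Round 1: Design D 12, Design B 10, Design F 6. Design F has the fewest and is eliminated.
Round 2: Design D 16, Design B 12. Design D has a majority.

Design D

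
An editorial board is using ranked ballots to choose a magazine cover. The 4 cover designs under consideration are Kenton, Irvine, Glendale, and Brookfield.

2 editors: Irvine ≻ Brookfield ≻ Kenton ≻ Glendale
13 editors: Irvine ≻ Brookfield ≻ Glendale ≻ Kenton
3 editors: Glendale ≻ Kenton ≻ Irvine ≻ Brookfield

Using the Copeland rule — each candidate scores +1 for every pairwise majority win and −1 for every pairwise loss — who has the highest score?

Pairwise results:
  Kenton vs Irvine: Irvine wins 15–3.
  Kenton vs Glendale: Glendale wins 16–2.
  Kenton vs Brookfield: Brookfield wins 15–3.
  Irvine vs Glendale: Irvine wins 15–3.
  Irvine vs Brookfield: Irvine wins 18–0.
  Glendale vs Brookfield: Brookfield wins 15–3.
Copeland scores (wins − losses):
  Kenton: 0 − 3 = -3
  Irvine: 3 − 0 = 3
  Glendale: 1 − 2 = -1
  Brookfield: 2 − 1 = 1
Irvine has the best Copeland score.

Irvine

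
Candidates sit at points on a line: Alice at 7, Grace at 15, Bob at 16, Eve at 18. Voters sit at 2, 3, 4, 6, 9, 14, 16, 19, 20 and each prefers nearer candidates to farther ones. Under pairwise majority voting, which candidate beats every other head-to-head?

Alice

With single-peaked preferences on a line, the Condorcet winner is the candidate closest to the median voter.
The median voter (position 9) is closest to Alice at 7.
Check: Alice vs Bob — voters closer to Alice: 5 of 9.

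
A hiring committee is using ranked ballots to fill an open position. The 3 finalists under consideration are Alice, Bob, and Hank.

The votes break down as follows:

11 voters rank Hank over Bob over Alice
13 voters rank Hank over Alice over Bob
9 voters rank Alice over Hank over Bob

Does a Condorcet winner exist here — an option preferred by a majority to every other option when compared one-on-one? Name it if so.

Hank

Head-to-head results (33 voters total):
Alice vs Bob: Alice wins 22–11.
Alice vs Hank: Hank wins 24–9.
Bob vs Hank: Hank wins 33–0.
Hank beats each rival — Alice (24–9), Bob (33–0) — so Hank is the Condorcet winner.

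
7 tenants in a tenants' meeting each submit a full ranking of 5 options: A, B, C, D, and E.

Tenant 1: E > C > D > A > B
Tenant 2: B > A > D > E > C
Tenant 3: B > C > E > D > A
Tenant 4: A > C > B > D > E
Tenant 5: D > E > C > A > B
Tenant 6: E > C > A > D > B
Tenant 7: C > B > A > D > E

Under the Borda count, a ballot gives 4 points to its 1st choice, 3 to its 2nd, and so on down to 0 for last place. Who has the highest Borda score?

C

Borda scores:
  A: 1 + 3 + 0 + 4 + 1 + 2 + 2 = 13
  B: 0 + 4 + 4 + 2 + 0 + 0 + 3 = 13
  C: 3 + 0 + 3 + 3 + 2 + 3 + 4 = 18
  D: 2 + 2 + 1 + 1 + 4 + 1 + 1 = 12
  E: 4 + 1 + 2 + 0 + 3 + 4 + 0 = 14
C has the highest total.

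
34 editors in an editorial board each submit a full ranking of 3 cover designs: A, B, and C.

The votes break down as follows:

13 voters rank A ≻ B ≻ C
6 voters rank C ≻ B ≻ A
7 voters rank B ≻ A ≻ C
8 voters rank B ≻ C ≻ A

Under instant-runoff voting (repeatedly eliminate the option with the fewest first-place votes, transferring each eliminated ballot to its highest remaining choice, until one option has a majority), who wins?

B

Round 1: B 15, A 13, C 6. C has the fewest and is eliminated.
Round 2: B 21, A 13. B has a majority.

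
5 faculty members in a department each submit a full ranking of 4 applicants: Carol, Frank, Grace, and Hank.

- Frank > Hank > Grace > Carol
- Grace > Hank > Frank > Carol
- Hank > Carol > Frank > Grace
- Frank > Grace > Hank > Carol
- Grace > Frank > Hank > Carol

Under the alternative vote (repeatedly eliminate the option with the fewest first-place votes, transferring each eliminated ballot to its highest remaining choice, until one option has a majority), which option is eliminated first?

Round 1: Frank 2, Grace 2, Hank 1, Carol 0. Carol has the fewest and is eliminated.
Round 2: Frank 2, Grace 2, Hank 1. Hank has the fewest and is eliminated.
Round 3: Frank 3, Grace 2. Frank has a majority.

Carol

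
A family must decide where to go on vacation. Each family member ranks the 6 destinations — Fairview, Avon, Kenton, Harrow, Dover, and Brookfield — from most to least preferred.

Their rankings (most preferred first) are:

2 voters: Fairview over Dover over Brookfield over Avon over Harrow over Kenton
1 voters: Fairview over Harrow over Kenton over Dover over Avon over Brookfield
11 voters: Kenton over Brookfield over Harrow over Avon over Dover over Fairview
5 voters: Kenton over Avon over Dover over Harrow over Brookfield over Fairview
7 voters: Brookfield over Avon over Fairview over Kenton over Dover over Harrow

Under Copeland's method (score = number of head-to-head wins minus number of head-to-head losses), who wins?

Pairwise results:
  Fairview vs Avon: Avon wins 23–3.
  Fairview vs Kenton: Kenton wins 16–10.
  Fairview vs Harrow: Harrow wins 16–10.
  Fairview vs Dover: Dover wins 16–10.
  Fairview vs Brookfield: Brookfield wins 23–3.
  Avon vs Kenton: Kenton wins 17–9.
  Avon vs Harrow: Avon wins 14–12.
  Avon vs Dover: Avon wins 23–3.
  Avon vs Brookfield: Brookfield wins 20–6.
  Kenton vs Harrow: Kenton wins 23–3.
  Kenton vs Dover: Kenton wins 24–2.
  Kenton vs Brookfield: Kenton wins 17–9.
  Harrow vs Dover: Dover wins 14–12.
  Harrow vs Brookfield: Brookfield wins 20–6.
  Dover vs Brookfield: Brookfield wins 18–8.
Copeland scores (wins − losses):
  Fairview: 0 − 5 = -5
  Avon: 3 − 2 = 1
  Kenton: 5 − 0 = 5
  Harrow: 1 − 4 = -3
  Dover: 2 − 3 = -1
  Brookfield: 4 − 1 = 3
Kenton has the best Copeland score.

Kenton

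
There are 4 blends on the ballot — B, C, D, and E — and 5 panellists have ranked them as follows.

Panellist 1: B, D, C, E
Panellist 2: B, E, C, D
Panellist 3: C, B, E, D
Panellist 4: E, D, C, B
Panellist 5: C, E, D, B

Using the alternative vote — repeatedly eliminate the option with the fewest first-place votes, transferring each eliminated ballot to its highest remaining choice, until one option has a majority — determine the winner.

Round 1: B 2, C 2, E 1, D 0. D has the fewest and is eliminated.
Round 2: B 2, C 2, E 1. E has the fewest and is eliminated.
Round 3: C 3, B 2. C has a majority.

C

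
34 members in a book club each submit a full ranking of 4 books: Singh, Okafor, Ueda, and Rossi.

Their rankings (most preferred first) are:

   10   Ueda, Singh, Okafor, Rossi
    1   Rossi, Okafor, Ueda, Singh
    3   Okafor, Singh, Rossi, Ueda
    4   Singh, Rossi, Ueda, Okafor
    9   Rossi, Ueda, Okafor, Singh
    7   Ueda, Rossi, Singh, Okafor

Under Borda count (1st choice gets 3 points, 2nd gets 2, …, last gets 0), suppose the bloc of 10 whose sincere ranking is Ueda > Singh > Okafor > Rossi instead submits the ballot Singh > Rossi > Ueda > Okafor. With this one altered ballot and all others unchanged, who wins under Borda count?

Rossi

Borda totals with the altered ballot: Singh 55, Okafor 20, Ueda 54, Rossi 75.
The switch changes the winner from Ueda to Rossi.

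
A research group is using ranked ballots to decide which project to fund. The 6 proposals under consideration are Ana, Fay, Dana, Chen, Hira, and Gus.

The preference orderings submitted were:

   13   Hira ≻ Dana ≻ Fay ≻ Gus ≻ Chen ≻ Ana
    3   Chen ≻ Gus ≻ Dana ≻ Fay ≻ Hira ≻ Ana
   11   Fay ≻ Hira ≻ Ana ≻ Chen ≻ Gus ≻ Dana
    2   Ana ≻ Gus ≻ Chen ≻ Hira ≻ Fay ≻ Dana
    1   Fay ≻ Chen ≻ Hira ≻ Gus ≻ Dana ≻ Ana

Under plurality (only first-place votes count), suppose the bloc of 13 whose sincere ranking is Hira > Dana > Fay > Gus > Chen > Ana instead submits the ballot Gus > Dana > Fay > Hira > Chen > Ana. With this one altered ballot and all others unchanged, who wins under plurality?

Gus

First-place totals with the altered ballot: Ana 2, Fay 12, Dana 0, Chen 3, Hira 0, Gus 13.
The switch changes the winner from Hira to Gus.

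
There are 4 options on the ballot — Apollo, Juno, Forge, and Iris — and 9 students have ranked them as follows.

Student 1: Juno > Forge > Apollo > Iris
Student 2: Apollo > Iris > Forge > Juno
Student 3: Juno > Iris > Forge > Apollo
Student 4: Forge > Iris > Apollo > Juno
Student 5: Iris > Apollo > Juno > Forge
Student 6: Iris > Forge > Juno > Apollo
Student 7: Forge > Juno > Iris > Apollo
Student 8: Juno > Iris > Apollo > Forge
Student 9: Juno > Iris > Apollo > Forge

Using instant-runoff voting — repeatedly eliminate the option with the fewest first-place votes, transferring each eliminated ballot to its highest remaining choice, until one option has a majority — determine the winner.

Juno

Round 1: Juno 4, Forge 2, Iris 2, Apollo 1. Apollo has the fewest and is eliminated.
Round 2: Juno 4, Iris 3, Forge 2. Forge has the fewest and is eliminated.
Round 3: Juno 5, Iris 4. Juno has a majority.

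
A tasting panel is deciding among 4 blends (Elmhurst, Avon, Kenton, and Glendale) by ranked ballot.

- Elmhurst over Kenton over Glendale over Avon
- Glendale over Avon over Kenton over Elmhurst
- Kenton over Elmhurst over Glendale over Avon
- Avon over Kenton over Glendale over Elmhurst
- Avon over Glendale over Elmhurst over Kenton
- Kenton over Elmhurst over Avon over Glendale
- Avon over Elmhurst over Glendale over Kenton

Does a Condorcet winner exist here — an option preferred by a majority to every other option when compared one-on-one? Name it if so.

Head-to-head results (7 voters total):
Elmhurst vs Avon: Avon wins 4–3.
Elmhurst vs Kenton: Kenton wins 4–3.
Elmhurst vs Glendale: Elmhurst wins 4–3.
Avon vs Kenton: Avon wins 4–3.
Avon vs Glendale: Avon wins 4–3.
Kenton vs Glendale: Kenton wins 4–3.
Avon beats each rival — Elmhurst (4–3), Kenton (4–3), Glendale (4–3) — so Avon is the Condorcet winner.

Avon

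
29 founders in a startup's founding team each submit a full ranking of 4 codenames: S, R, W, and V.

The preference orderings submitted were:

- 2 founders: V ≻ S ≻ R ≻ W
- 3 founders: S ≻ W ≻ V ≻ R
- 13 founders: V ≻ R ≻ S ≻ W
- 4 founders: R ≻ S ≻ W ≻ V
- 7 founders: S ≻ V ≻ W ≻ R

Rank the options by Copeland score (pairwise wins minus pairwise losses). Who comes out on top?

V

Pairwise results:
  S vs R: R wins 17–12.
  S vs W: S wins 29–0.
  S vs V: V wins 15–14.
  R vs W: R wins 19–10.
  R vs V: V wins 25–4.
  W vs V: V wins 22–7.
Copeland scores (wins − losses):
  S: 1 − 2 = -1
  R: 2 − 1 = 1
  W: 0 − 3 = -3
  V: 3 − 0 = 3
V has the best Copeland score.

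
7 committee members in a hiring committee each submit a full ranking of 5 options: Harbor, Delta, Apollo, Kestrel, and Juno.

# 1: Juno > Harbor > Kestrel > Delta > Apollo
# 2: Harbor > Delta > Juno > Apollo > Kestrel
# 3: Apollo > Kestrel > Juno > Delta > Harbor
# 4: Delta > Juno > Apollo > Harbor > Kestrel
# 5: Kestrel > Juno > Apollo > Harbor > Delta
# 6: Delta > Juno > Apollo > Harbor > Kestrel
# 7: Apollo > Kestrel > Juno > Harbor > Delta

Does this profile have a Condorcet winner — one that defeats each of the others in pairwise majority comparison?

Head-to-head results (7 voters total):
Harbor vs Delta: Harbor wins 4–3.
Harbor vs Apollo: Apollo wins 5–2.
Harbor vs Kestrel: Harbor wins 4–3.
Harbor vs Juno: Juno wins 6–1.
Delta vs Apollo: Delta wins 4–3.
Delta vs Kestrel: Kestrel wins 4–3.
Delta vs Juno: Juno wins 4–3.
Apollo vs Kestrel: Apollo wins 5–2.
Apollo vs Juno: Juno wins 5–2.
Kestrel vs Juno: Juno wins 4–3.
Juno beats each rival — Harbor (6–1), Delta (4–3), Apollo (5–2), Kestrel (4–3) — so Juno is the Condorcet winner.

Yes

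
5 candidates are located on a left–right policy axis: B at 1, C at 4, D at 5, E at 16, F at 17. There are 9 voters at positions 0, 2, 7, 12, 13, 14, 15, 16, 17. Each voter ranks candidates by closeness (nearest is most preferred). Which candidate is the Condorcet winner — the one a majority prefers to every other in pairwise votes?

E

With single-peaked preferences on a line, the Condorcet winner is the candidate closest to the median voter.
The median voter (position 13) is closest to E at 16.
Check: E vs F — voters closer to E: 8 of 9.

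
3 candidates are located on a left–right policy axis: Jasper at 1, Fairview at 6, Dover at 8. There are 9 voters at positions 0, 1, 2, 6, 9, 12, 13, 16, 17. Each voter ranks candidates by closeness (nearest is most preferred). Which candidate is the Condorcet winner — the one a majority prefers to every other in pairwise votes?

Dover

With single-peaked preferences on a line, the Condorcet winner is the candidate closest to the median voter.
The median voter (position 9) is closest to Dover at 8.
Check: Dover vs Jasper — voters closer to Dover: 6 of 9.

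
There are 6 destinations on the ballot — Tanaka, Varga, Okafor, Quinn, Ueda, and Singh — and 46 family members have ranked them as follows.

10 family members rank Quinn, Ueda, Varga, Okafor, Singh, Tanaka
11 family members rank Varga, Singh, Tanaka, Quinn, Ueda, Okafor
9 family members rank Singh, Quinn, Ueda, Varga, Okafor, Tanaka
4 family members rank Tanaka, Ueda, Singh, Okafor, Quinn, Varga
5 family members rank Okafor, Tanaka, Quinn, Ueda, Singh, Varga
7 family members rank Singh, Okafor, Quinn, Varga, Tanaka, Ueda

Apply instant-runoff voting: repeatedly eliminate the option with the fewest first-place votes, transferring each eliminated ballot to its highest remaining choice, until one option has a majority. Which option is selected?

Round 1: Singh 16, Varga 11, Quinn 10, Okafor 5, Tanaka 4, Ueda 0. Ueda has the fewest and is eliminated.
Round 2: Singh 16, Varga 11, Quinn 10, Okafor 5, Tanaka 4. Tanaka has the fewest and is eliminated.
Round 3: Singh 20, Varga 11, Quinn 10, Okafor 5. Okafor has the fewest and is eliminated.
Round 4: Singh 20, Quinn 15, Varga 11. Varga has the fewest and is eliminated.
Round 5: Singh 31, Quinn 15. Singh has a majority.

Singh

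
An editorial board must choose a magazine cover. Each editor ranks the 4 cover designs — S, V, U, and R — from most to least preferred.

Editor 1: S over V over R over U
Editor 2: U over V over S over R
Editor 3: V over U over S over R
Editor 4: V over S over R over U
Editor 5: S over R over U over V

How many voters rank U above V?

Ballots ranking U above V: 2.
Ballots ranking V above U: 3.
So 2 of 5 voters prefer U to V.

2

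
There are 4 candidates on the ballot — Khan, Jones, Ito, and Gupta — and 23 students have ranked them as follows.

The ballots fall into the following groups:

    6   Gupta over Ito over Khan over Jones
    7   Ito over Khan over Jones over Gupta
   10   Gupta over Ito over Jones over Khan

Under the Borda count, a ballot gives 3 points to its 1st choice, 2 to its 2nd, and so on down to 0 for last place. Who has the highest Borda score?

Ito

Borda scores:
  Khan: 6·1 + 7·2 + 10·0 = 20
  Jones: 6·0 + 7·1 + 10·1 = 17
  Ito: 6·2 + 7·3 + 10·2 = 53
  Gupta: 6·3 + 7·0 + 10·3 = 48
Ito has the highest total.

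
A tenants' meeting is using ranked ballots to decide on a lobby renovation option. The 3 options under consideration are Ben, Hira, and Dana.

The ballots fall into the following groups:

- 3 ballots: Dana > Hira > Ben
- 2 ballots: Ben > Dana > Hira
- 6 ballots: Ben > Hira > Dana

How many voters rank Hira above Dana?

6

Ballots ranking Hira above Dana: 6.
Ballots ranking Dana above Hira: 3+2 = 5.
So 6 of 11 voters prefer Hira to Dana.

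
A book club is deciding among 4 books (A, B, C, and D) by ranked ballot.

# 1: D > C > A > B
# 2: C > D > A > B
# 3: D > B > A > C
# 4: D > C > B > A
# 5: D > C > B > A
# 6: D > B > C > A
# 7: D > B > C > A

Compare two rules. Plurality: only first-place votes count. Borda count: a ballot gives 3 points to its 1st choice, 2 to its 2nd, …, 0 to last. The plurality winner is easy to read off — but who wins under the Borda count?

Plurality first-place counts: A 0, B 0, C 1, D 6 → D.
Borda totals: A 3, B 8, C 11, D 20 → D.

D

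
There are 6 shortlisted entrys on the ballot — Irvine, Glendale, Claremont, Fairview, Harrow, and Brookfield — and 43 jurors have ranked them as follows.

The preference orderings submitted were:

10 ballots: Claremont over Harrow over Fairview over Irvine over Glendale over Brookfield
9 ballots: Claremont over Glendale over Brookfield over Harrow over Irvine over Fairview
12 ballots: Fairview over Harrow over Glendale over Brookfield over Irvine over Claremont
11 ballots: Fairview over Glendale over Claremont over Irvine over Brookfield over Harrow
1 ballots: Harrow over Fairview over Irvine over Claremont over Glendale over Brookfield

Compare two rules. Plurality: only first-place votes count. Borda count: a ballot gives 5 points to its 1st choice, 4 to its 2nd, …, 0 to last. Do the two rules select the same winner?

Plurality first-place counts: Irvine 0, Glendale 0, Claremont 19, Fairview 23, Harrow 1, Brookfield 0 → Fairview.
Borda totals: Irvine 66, Glendale 127, Claremont 130, Fairview 149, Harrow 111, Brookfield 62 → Fairview.
The two rules agree on Fairview.

Yes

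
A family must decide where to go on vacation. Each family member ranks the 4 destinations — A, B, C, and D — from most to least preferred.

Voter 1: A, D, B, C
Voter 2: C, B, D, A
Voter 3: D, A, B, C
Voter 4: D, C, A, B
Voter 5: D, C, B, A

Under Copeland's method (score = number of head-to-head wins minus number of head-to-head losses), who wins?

D

Pairwise results:
  A vs B: A wins 3–2.
  A vs C: C wins 3–2.
  A vs D: D wins 4–1.
  B vs C: C wins 3–2.
  B vs D: D wins 4–1.
  C vs D: D wins 4–1.
Copeland scores (wins − losses):
  A: 1 − 2 = -1
  B: 0 − 3 = -3
  C: 2 − 1 = 1
  D: 3 − 0 = 3
D has the best Copeland score.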